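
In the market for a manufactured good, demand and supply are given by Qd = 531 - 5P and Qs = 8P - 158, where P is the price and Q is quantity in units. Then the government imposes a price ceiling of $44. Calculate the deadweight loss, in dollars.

842.4

Equilibrium: 531 - 5P = 8P - 158, so 689 = 13P and P* = 53, Q* = 266.
Because the ceiling (44) lies below the market-clearing price, it is binding.
At P = 44: Qd = 531 - 5·44 = 311 and Qs = 8·44 - 158 = 194.
Quantity traded falls to 194. At Q = 194 the demand price is (531 - 194)/5 = 67.4 and the supply price is (158 + 194)/8 = 44.
Deadweight loss = ½ · (67.4 - 44) · (266 - 194) = ½ · 23.4 · 72 = 842.4.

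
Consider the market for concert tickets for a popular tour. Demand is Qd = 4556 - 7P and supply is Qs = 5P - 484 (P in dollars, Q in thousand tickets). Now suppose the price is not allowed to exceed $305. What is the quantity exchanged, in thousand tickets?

Equilibrium: 4556 - 7P = 5P - 484, so 5040 = 12P and P* = 420, Q* = 1616.
Since 305 < 420, the ceiling is binding.
At P = 305: Qd = 4556 - 7·305 = 2421 and Qs = 5·305 - 484 = 1041.
The quantity actually transacted is the short side, supply: 1041.

1041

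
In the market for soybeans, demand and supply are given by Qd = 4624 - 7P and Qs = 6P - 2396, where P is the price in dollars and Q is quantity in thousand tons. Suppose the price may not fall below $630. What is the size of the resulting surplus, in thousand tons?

1170

Equilibrium: 4624 - 7P = 6P - 2396, so 7020 = 13P and P* = 540, Q* = 844.
Because the floor (630) lies above the market-clearing price, it is binding.
At P = 630: Qd = 4624 - 7·630 = 214 and Qs = 6·630 - 2396 = 1384.
Surplus = Qs - Qd = 1384 - 214 = 1170.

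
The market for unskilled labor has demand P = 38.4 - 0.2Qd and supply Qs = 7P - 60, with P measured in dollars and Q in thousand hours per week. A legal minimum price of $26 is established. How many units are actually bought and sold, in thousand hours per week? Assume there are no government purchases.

62

Rearranging demand gives Qd = 192 - 5P. Without the control the market clears where 192 - 5P = 7P - 60, i.e. P* = 21 and Q* = 87.
The floor of 26 is above the equilibrium price 21, so it binds.
At P = 26: Qd = 192 - 5·26 = 62 and Qs = 7·26 - 60 = 122.
The quantity actually transacted is the short side, demand: 62.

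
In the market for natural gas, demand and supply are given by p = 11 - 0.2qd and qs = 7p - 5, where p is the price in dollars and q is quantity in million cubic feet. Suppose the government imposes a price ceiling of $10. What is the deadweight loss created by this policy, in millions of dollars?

0

Rearranging demand gives qd = 55 - 5p. Without the control the market clears where 55 - 5p = 7p - 5, i.e. p* = 5 and q* = 30.
The ceiling of 10 is above the equilibrium price 5, so it is not binding; the market clears at p* = 5, q* = 30.
Since the control does not bind, no trades are prevented and deadweight loss is zero.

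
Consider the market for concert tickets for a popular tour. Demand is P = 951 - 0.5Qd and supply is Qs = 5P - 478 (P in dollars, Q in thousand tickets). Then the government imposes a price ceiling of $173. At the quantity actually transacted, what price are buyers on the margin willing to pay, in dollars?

Rearranging demand gives Qd = 1902 - 2P. In a free market, 1902 - 2P = 5P - 478 gives the equilibrium P* = 340, Q* = 1222.
The ceiling of 173 is below the equilibrium price 340, so it binds.
At P = 173: Qd = 1902 - 2·173 = 1556 and Qs = 5·173 - 478 = 387.
Only 387 units reach the market. On the demand curve, the marginal buyer's willingness to pay at Q = 387 is (1902 - 387)/2 = 757.5.

757.5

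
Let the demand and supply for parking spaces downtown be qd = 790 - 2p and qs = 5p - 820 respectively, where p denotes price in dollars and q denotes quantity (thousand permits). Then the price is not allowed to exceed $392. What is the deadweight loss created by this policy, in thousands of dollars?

Without the control the market clears where 790 - 2p = 5p - 820, i.e. p* = 230 and q* = 330.
Since 392 is above p* = 230, the ceiling does not bind and the free-market outcome prevails.
Since the control does not bind, no trades are prevented and deadweight loss is zero.

0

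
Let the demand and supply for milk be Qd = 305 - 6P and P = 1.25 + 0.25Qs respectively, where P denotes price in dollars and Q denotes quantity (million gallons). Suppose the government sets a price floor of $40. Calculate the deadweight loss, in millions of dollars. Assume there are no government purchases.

607.5

Rearranging supply gives Qs = 4P - 5. In a free market, 305 - 6P = 4P - 5 gives the equilibrium P* = 31, Q* = 119.
Since 40 > 31, the floor is binding.
At P = 40: Qd = 305 - 6·40 = 65 and Qs = 4·40 - 5 = 155.
Quantity traded falls to 65. At Q = 65 the demand price is (305 - 65)/6 = 40 and the supply price is (5 + 65)/4 = 17.5.
Deadweight loss = ½ · (40 - 17.5) · (119 - 65) = ½ · 22.5 · 54 = 607.5.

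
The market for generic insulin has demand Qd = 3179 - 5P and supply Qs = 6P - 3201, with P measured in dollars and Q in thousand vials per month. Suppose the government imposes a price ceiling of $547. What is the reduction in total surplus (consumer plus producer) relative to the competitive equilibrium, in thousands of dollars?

7187.4

In a free market, 3179 - 5P = 6P - 3201 gives the equilibrium P* = 580, Q* = 279.
The ceiling of 547 is below the equilibrium price 580, so it binds.
At P = 547: Qd = 3179 - 5·547 = 444 and Qs = 6·547 - 3201 = 81.
Quantity traded falls to 81. At Q = 81 the demand price is (3179 - 81)/5 = 619.6 and the supply price is (3201 + 81)/6 = 547.
Deadweight loss = ½ · (619.6 - 547) · (279 - 81) = ½ · 72.6 · 198 = 7187.4.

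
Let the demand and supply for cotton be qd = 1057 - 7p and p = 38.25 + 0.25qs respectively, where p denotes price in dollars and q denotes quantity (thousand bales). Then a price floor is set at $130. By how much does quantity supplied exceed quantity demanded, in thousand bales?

Rearranging supply gives qs = 4p - 153. Equilibrium: 1057 - 7p = 4p - 153, so 1210 = 11p and p* = 110, q* = 287.
The floor of 130 is above the equilibrium price 110, so it binds.
At p = 130: qd = 1057 - 7·130 = 147 and qs = 4·130 - 153 = 367.
Surplus = qs - qd = 367 - 147 = 220.

220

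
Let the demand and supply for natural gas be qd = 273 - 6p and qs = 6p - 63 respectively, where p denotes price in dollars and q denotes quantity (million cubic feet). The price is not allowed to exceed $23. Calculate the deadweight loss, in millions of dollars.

Setting quantity demanded equal to quantity supplied, 273 - 6p = 6p - 63, gives p* = 28 and q* = 105.
Because the ceiling (23) lies below the market-clearing price, it is binding.
At p = 23: qd = 273 - 6·23 = 135 and qs = 6·23 - 63 = 75.
Quantity traded falls to 75. At q = 75 the demand price is (273 - 75)/6 = 33 and the supply price is (63 + 75)/6 = 23.
Deadweight loss = ½ · (33 - 23) · (105 - 75) = ½ · 10 · 30 = 150.

150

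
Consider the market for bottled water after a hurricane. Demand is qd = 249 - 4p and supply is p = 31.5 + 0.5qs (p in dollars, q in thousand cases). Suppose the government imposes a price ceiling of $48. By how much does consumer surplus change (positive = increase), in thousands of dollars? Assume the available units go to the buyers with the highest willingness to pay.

Rearranging supply gives qs = 2p - 63. Without the control the market clears where 249 - 4p = 2p - 63, i.e. p* = 52 and q* = 41.
Since 48 < 52, the ceiling is binding.
At p = 48: qd = 249 - 4·48 = 57 and qs = 2·48 - 63 = 33.
Consumer surplus without the control is ½ · (62.25 - 52) · 41 = 210.125.
With the ceiling, 33 units are sold at 48 (assume they go to the highest-value buyers). The demand price at q = 33 is 54, so CS = ½ · [(62.25 - 48) + (54 - 48)] · 33 = 334.125.
Change in consumer surplus = 334.125 - 210.125 = 124.

124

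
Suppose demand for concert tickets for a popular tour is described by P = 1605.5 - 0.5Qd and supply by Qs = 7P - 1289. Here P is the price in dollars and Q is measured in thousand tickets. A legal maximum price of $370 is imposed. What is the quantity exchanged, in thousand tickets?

1301

Rearranging demand gives Qd = 3211 - 2P. In a free market, 3211 - 2P = 7P - 1289 gives the equilibrium P* = 500, Q* = 2211.
Since 370 < 500, the ceiling is binding.
At P = 370: Qd = 3211 - 2·370 = 2471 and Qs = 7·370 - 1289 = 1301.
The quantity actually transacted is the short side, supply: 1301.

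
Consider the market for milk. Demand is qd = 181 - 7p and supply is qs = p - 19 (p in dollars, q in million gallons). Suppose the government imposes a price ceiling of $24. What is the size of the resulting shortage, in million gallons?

Equilibrium: 181 - 7p = p - 19, so 200 = 8p and p* = 25, q* = 6.
The ceiling of 24 is below the equilibrium price 25, so it binds.
At p = 24: qd = 181 - 7·24 = 13 and qs = 24 - 19 = 5.
Shortage = qd - qs = 13 - 5 = 8.

8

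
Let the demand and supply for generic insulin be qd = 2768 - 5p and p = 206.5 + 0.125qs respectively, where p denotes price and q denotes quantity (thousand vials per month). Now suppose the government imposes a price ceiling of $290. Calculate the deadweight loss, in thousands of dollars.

26000

Rearranging supply gives qs = 8p - 1652. Setting quantity demanded equal to quantity supplied, 2768 - 5p = 8p - 1652, gives p* = 340 and q* = 1068.
Because the ceiling (290) lies below the market-clearing price, it is binding.
At p = 290: qd = 2768 - 5·290 = 1318 and qs = 8·290 - 1652 = 668.
Quantity traded falls to 668. At q = 668 the demand price is (2768 - 668)/5 = 420 and the supply price is (1652 + 668)/8 = 290.
Deadweight loss = ½ · (420 - 290) · (1068 - 668) = ½ · 130 · 400 = 26000.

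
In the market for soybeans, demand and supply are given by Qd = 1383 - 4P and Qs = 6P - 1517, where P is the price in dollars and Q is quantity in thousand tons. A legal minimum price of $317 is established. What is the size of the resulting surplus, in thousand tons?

270

In a free market, 1383 - 4P = 6P - 1517 gives the equilibrium P* = 290, Q* = 223.
Because the floor (317) lies above the market-clearing price, it is binding.
At P = 317: Qd = 1383 - 4·317 = 115 and Qs = 6·317 - 1517 = 385.
Surplus = Qs - Qd = 385 - 115 = 270.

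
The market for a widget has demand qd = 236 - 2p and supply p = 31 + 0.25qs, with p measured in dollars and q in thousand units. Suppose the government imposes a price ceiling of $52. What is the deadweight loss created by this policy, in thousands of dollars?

Rearranging supply gives qs = 4p - 124. In a free market, 236 - 2p = 4p - 124 gives the equilibrium p* = 60, q* = 116.
Because the ceiling (52) lies below the market-clearing price, it is binding.
At p = 52: qd = 236 - 2·52 = 132 and qs = 4·52 - 124 = 84.
Quantity traded falls to 84. At q = 84 the demand price is (236 - 84)/2 = 76 and the supply price is (124 + 84)/4 = 52.
Deadweight loss = ½ · (76 - 52) · (116 - 84) = ½ · 24 · 32 = 384.

384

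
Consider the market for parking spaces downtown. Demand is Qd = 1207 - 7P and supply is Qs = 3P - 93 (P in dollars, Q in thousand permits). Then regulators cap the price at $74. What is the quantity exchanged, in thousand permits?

129

In a free market, 1207 - 7P = 3P - 93 gives the equilibrium P* = 130, Q* = 297.
Since 74 < 130, the ceiling is binding.
At P = 74: Qd = 1207 - 7·74 = 689 and Qs = 3·74 - 93 = 129.
The quantity actually transacted is the short side, supply: 129.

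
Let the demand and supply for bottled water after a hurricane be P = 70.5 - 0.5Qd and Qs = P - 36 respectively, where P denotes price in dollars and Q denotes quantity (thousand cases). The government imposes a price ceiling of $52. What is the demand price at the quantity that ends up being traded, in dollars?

62.5

Rearranging demand gives Qd = 141 - 2P. Setting quantity demanded equal to quantity supplied, 141 - 2P = P - 36, gives P* = 59 and Q* = 23.
Because the ceiling (52) lies below the market-clearing price, it is binding.
At P = 52: Qd = 141 - 2·52 = 37 and Qs = 52 - 36 = 16.
Only 16 units reach the market. On the demand curve, the marginal buyer's willingness to pay at Q = 16 is (141 - 16)/2 = 62.5.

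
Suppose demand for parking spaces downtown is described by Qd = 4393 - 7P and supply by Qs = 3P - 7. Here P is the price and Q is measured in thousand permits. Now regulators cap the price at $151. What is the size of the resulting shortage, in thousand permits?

Equilibrium: 4393 - 7P = 3P - 7, so 4400 = 10P and P* = 440, Q* = 1313.
The ceiling of 151 is below the equilibrium price 440, so it binds.
At P = 151: Qd = 4393 - 7·151 = 3336 and Qs = 3·151 - 7 = 446.
Shortage = Qd - Qs = 3336 - 446 = 2890.

2890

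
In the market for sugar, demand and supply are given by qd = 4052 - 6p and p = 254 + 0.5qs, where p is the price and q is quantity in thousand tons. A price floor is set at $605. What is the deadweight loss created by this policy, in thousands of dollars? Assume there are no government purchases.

14700

Rearranging supply gives qs = 2p - 508. Equilibrium: 4052 - 6p = 2p - 508, so 4560 = 8p and p* = 570, q* = 632.
The floor of 605 is above the equilibrium price 570, so it binds.
At p = 605: qd = 4052 - 6·605 = 422 and qs = 2·605 - 508 = 702.
Quantity traded falls to 422. At q = 422 the demand price is (4052 - 422)/6 = 605 and the supply price is (508 + 422)/2 = 465.
Deadweight loss = ½ · (605 - 465) · (632 - 422) = ½ · 140 · 210 = 14700.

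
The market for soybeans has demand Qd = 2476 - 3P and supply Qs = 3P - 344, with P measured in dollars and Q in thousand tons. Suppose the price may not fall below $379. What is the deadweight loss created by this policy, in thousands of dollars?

0

Without the control the market clears where 2476 - 3P = 3P - 344, i.e. P* = 470 and Q* = 1066.
The floor of 379 is below the equilibrium price 470, so it is not binding; the market clears at P* = 470, Q* = 1066.
Since the control does not bind, no trades are prevented and deadweight loss is zero.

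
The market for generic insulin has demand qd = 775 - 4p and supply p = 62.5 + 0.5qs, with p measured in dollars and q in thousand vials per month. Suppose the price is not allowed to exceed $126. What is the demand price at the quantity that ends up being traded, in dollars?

162

Rearranging supply gives qs = 2p - 125. In a free market, 775 - 4p = 2p - 125 gives the equilibrium p* = 150, q* = 175.
The ceiling of 126 is below the equilibrium price 150, so it binds.
At p = 126: qd = 775 - 4·126 = 271 and qs = 2·126 - 125 = 127.
Only 127 units reach the market. On the demand curve, the marginal buyer's willingness to pay at q = 127 is (775 - 127)/4 = 162.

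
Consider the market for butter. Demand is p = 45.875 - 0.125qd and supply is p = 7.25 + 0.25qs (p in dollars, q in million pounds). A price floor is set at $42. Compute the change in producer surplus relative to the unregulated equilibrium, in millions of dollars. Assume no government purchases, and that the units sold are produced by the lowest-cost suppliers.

Rearranging demand gives qd = 367 - 8p; rearranging supply gives qs = 4p - 29. Setting quantity demanded equal to quantity supplied, 367 - 8p = 4p - 29, gives p* = 33 and q* = 103.
Because the floor (42) lies above the market-clearing price, it is binding.
At p = 42: qd = 367 - 8·42 = 31 and qs = 4·42 - 29 = 139.
Producer surplus without the control is ½ · (33 - 7.25) · 103 = 1326.125.
With the floor, 31 units are sold at 42. The supply price at q = 31 is 15, so PS = ½ · [(42 - 7.25) + (42 - 15)] · 31 = 957.125.
Change in producer surplus = 957.125 - 1326.125 = -369.

-369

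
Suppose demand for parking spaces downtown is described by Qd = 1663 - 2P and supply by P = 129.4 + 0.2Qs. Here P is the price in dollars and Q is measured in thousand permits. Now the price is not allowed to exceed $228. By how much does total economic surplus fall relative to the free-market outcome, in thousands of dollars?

Rearranging supply gives Qs = 5P - 647. Equilibrium: 1663 - 2P = 5P - 647, so 2310 = 7P and P* = 330, Q* = 1003.
The ceiling of 228 is below the equilibrium price 330, so it binds.
At P = 228: Qd = 1663 - 2·228 = 1207 and Qs = 5·228 - 647 = 493.
Quantity traded falls to 493. At Q = 493 the demand price is (1663 - 493)/2 = 585 and the supply price is (647 + 493)/5 = 228.
Deadweight loss = ½ · (585 - 228) · (1003 - 493) = ½ · 357 · 510 = 91035.

91035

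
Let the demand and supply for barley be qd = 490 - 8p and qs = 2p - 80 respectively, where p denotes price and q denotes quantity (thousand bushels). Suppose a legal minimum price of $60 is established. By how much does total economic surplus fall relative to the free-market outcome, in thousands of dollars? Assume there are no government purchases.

Without the control the market clears where 490 - 8p = 2p - 80, i.e. p* = 57 and q* = 34.
The floor of 60 is above the equilibrium price 57, so it binds.
At p = 60: qd = 490 - 8·60 = 10 and qs = 2·60 - 80 = 40.
Quantity traded falls to 10. At q = 10 the demand price is (490 - 10)/8 = 60 and the supply price is (80 + 10)/2 = 45.
Deadweight loss = ½ · (60 - 45) · (34 - 10) = ½ · 15 · 24 = 180.

180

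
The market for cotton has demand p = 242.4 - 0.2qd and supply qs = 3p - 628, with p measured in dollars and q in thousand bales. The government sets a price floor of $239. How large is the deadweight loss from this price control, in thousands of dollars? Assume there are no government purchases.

Rearranging demand gives qd = 1212 - 5p. In a free market, 1212 - 5p = 3p - 628 gives the equilibrium p* = 230, q* = 62.
Because the floor (239) lies above the market-clearing price, it is binding.
At p = 239: qd = 1212 - 5·239 = 17 and qs = 3·239 - 628 = 89.
Quantity traded falls to 17. At q = 17 the demand price is (1212 - 17)/5 = 239 and the supply price is (628 + 17)/3 = 215.
Deadweight loss = ½ · (239 - 215) · (62 - 17) = ½ · 24 · 45 = 540.

540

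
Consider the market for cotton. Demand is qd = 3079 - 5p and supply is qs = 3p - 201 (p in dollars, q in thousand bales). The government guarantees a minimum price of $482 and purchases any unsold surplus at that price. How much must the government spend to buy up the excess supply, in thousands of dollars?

277632

In a free market, 3079 - 5p = 3p - 201 gives the equilibrium p* = 410, q* = 1029.
The floor of 482 is above the equilibrium price 410, so it binds.
At p = 482: qd = 3079 - 5·482 = 669 and qs = 3·482 - 201 = 1245.
Surplus = qs - qd = 576.
Government expenditure = surplus × support price = 576 × 482 = 277632.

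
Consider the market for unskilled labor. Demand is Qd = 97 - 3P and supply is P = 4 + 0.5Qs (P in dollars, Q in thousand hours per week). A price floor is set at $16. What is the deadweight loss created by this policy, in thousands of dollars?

0

Rearranging supply gives Qs = 2P - 8. Equilibrium: 97 - 3P = 2P - 8, so 105 = 5P and P* = 21, Q* = 34.
The floor of 16 is below the equilibrium price 21, so it is not binding; the market clears at P* = 21, Q* = 34.
Since the control does not bind, no trades are prevented and deadweight loss is zero.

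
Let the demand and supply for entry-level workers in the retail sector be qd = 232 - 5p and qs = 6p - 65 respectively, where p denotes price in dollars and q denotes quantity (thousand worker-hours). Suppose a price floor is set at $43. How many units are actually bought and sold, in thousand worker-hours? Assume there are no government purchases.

17

Equilibrium: 232 - 5p = 6p - 65, so 297 = 11p and p* = 27, q* = 97.
Since 43 > 27, the floor is binding.
At p = 43: qd = 232 - 5·43 = 17 and qs = 6·43 - 65 = 193.
The quantity actually transacted is the short side, demand: 17.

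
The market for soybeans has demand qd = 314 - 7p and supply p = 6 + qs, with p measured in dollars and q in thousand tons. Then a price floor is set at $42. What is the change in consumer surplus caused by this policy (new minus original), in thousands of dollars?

-54

Rearranging supply gives qs = p - 6. Setting quantity demanded equal to quantity supplied, 314 - 7p = p - 6, gives p* = 40 and q* = 34.
The floor of 42 is above the equilibrium price 40, so it binds.
At p = 42: qd = 314 - 7·42 = 20 and qs = 42 - 6 = 36.
Consumer surplus without the control is ½ · (314/7 - 40) · 34 = 578/7.
With the floor, consumers buy 20 units at 42, so CS = ½ · (314/7 - 42) · 20 = 200/7.
Change in consumer surplus = 200/7 - 578/7 = -54.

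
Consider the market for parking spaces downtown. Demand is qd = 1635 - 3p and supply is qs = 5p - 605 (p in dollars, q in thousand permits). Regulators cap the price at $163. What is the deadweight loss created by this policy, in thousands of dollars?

91260

Equilibrium: 1635 - 3p = 5p - 605, so 2240 = 8p and p* = 280, q* = 795.
Because the ceiling (163) lies below the market-clearing price, it is binding.
At p = 163: qd = 1635 - 3·163 = 1146 and qs = 5·163 - 605 = 210.
Quantity traded falls to 210. At q = 210 the demand price is (1635 - 210)/3 = 475 and the supply price is (605 + 210)/5 = 163.
Deadweight loss = ½ · (475 - 163) · (795 - 210) = ½ · 312 · 585 = 91260.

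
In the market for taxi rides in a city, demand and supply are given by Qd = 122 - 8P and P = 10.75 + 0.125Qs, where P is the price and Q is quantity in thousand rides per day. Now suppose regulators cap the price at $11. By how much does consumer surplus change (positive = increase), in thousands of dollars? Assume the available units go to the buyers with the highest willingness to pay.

Rearranging supply gives Qs = 8P - 86. In a free market, 122 - 8P = 8P - 86 gives the equilibrium P* = 13, Q* = 18.
Because the ceiling (11) lies below the market-clearing price, it is binding.
At P = 11: Qd = 122 - 8·11 = 34 and Qs = 8·11 - 86 = 2.
Consumer surplus without the control is ½ · (15.25 - 13) · 18 = 20.25.
With the ceiling, 2 units are sold at 11 (assume they go to the highest-value buyers). The demand price at Q = 2 is 15, so CS = ½ · [(15.25 - 11) + (15 - 11)] · 2 = 8.25.
Change in consumer surplus = 8.25 - 20.25 = -12.

-12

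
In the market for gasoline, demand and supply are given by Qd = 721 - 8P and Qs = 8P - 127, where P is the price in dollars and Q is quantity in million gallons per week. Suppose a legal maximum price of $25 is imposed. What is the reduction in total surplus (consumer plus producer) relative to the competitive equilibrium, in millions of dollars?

Setting quantity demanded equal to quantity supplied, 721 - 8P = 8P - 127, gives P* = 53 and Q* = 297.
The ceiling of 25 is below the equilibrium price 53, so it binds.
At P = 25: Qd = 721 - 8·25 = 521 and Qs = 8·25 - 127 = 73.
Quantity traded falls to 73. At Q = 73 the demand price is (721 - 73)/8 = 81 and the supply price is (127 + 73)/8 = 25.
Deadweight loss = ½ · (81 - 25) · (297 - 73) = ½ · 56 · 224 = 6272.

6272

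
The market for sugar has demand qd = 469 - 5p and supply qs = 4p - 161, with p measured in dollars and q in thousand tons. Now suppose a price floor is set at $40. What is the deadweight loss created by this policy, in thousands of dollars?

In a free market, 469 - 5p = 4p - 161 gives the equilibrium p* = 70, q* = 119.
Since 40 is below p* = 70, the floor does not bind and the free-market outcome prevails.
Since the control does not bind, no trades are prevented and deadweight loss is zero.

0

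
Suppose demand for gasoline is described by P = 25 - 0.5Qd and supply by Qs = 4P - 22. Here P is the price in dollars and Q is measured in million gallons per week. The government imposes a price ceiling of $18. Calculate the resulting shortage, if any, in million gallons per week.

0

Rearranging demand gives Qd = 50 - 2P. Equilibrium: 50 - 2P = 4P - 22, so 72 = 6P and P* = 12, Q* = 26.
The ceiling of 18 is above the equilibrium price 12, so it is not binding; the market clears at P* = 12, Q* = 26.
Since the control does not bind, there is no shortage.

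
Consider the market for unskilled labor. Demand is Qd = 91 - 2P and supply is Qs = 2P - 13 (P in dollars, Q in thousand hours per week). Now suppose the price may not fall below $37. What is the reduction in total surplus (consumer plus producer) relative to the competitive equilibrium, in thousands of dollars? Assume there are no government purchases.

242

Equilibrium: 91 - 2P = 2P - 13, so 104 = 4P and P* = 26, Q* = 39.
Because the floor (37) lies above the market-clearing price, it is binding.
At P = 37: Qd = 91 - 2·37 = 17 and Qs = 2·37 - 13 = 61.
Quantity traded falls to 17. At Q = 17 the demand price is (91 - 17)/2 = 37 and the supply price is (13 + 17)/2 = 15.
Deadweight loss = ½ · (37 - 15) · (39 - 17) = ½ · 22 · 22 = 242.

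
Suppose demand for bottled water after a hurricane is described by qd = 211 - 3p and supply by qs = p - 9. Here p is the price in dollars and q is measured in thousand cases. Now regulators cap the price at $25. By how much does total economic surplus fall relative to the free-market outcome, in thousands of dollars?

Without the control the market clears where 211 - 3p = p - 9, i.e. p* = 55 and q* = 46.
Since 25 < 55, the ceiling is binding.
At p = 25: qd = 211 - 3·25 = 136 and qs = 25 - 9 = 16.
Quantity traded falls to 16. At q = 16 the demand price is (211 - 16)/3 = 65 and the supply price is 9 + 16 = 25.
Deadweight loss = ½ · (65 - 25) · (46 - 16) = ½ · 40 · 30 = 600.

600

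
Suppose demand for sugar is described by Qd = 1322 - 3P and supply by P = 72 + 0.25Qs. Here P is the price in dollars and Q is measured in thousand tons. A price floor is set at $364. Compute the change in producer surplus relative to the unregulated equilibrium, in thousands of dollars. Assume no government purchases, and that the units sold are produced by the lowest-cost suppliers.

10619.5

Rearranging supply gives Qs = 4P - 288. Equilibrium: 1322 - 3P = 4P - 288, so 1610 = 7P and P* = 230, Q* = 632.
Since 364 > 230, the floor is binding.
At P = 364: Qd = 1322 - 3·364 = 230 and Qs = 4·364 - 288 = 1168.
Producer surplus without the control is ½ · (230 - 72) · 632 = 49928.
With the floor, 230 units are sold at 364. The supply price at Q = 230 is 129.5, so PS = ½ · [(364 - 72) + (364 - 129.5)] · 230 = 60547.5.
Change in producer surplus = 60547.5 - 49928 = 10619.5.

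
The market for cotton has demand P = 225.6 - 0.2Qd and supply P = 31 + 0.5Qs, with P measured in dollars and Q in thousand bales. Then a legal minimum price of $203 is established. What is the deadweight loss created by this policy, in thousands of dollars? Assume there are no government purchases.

Rearranging demand gives Qd = 1128 - 5P; rearranging supply gives Qs = 2P - 62. In a free market, 1128 - 5P = 2P - 62 gives the equilibrium P* = 170, Q* = 278.
Since 203 > 170, the floor is binding.
At P = 203: Qd = 1128 - 5·203 = 113 and Qs = 2·203 - 62 = 344.
Quantity traded falls to 113. At Q = 113 the demand price is (1128 - 113)/5 = 203 and the supply price is (62 + 113)/2 = 87.5.
Deadweight loss = ½ · (203 - 87.5) · (278 - 113) = ½ · 115.5 · 165 = 9528.75.

9528.75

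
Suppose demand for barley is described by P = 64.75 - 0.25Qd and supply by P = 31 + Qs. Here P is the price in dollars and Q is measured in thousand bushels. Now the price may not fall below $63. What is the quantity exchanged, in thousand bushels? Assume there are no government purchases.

7

Rearranging demand gives Qd = 259 - 4P; rearranging supply gives Qs = P - 31. Equilibrium: 259 - 4P = P - 31, so 290 = 5P and P* = 58, Q* = 27.
Since 63 > 58, the floor is binding.
At P = 63: Qd = 259 - 4·63 = 7 and Qs = 63 - 31 = 32.
The quantity actually transacted is the short side, demand: 7.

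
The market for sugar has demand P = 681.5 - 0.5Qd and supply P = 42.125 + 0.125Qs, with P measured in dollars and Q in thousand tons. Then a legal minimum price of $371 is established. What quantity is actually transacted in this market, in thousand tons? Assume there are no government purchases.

621

Rearranging demand gives Qd = 1363 - 2P; rearranging supply gives Qs = 8P - 337. Without the control the market clears where 1363 - 2P = 8P - 337, i.e. P* = 170 and Q* = 1023.
Because the floor (371) lies above the market-clearing price, it is binding.
At P = 371: Qd = 1363 - 2·371 = 621 and Qs = 8·371 - 337 = 2631.
The quantity actually transacted is the short side, demand: 621.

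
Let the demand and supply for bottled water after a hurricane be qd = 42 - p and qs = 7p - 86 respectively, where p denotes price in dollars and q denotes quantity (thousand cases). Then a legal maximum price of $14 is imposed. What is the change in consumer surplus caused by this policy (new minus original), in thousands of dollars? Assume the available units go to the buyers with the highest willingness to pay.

-74

Equilibrium: 42 - p = 7p - 86, so 128 = 8p and p* = 16, q* = 26.
The ceiling of 14 is below the equilibrium price 16, so it binds.
At p = 14: qd = 42 - 14 = 28 and qs = 7·14 - 86 = 12.
Consumer surplus without the control is ½ · (42 - 16) · 26 = 338.
With the ceiling, 12 units are sold at 14 (assume they go to the highest-value buyers). The demand price at q = 12 is 30, so CS = ½ · [(42 - 14) + (30 - 14)] · 12 = 264.
Change in consumer surplus = 264 - 338 = -74.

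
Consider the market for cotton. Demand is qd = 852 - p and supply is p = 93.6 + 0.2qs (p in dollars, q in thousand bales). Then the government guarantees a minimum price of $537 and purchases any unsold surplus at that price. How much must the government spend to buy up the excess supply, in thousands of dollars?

Rearranging supply gives qs = 5p - 468. In a free market, 852 - p = 5p - 468 gives the equilibrium p* = 220, q* = 632.
Since 537 > 220, the floor is binding.
At p = 537: qd = 852 - 537 = 315 and qs = 5·537 - 468 = 2217.
Surplus = qs - qd = 1902.
Government expenditure = surplus × support price = 1902 × 537 = 1021374.

1021374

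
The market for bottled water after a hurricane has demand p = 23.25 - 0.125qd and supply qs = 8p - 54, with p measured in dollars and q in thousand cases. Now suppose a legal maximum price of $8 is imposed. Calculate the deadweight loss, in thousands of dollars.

392

Rearranging demand gives qd = 186 - 8p. Without the control the market clears where 186 - 8p = 8p - 54, i.e. p* = 15 and q* = 66.
The ceiling of 8 is below the equilibrium price 15, so it binds.
At p = 8: qd = 186 - 8·8 = 122 and qs = 8·8 - 54 = 10.
Quantity traded falls to 10. At q = 10 the demand price is (186 - 10)/8 = 22 and the supply price is (54 + 10)/8 = 8.
Deadweight loss = ½ · (22 - 8) · (66 - 10) = ½ · 14 · 56 = 392.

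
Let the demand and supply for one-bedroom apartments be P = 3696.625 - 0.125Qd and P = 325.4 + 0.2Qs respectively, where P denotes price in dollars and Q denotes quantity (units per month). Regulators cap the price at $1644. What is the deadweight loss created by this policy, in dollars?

2321865

Rearranging demand gives Qd = 29573 - 8P; rearranging supply gives Qs = 5P - 1627. In a free market, 29573 - 8P = 5P - 1627 gives the equilibrium P* = 2400, Q* = 10373.
The ceiling of 1644 is below the equilibrium price 2400, so it binds.
At P = 1644: Qd = 29573 - 8·1644 = 16421 and Qs = 5·1644 - 1627 = 6593.
Quantity traded falls to 6593. At Q = 6593 the demand price is (29573 - 6593)/8 = 2872.5 and the supply price is (1627 + 6593)/5 = 1644.
Deadweight loss = ½ · (2872.5 - 1644) · (10373 - 6593) = ½ · 1228.5 · 3780 = 2321865.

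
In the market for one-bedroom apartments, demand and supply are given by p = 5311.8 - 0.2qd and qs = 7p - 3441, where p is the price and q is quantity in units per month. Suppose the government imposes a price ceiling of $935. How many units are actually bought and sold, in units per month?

Rearranging demand gives qd = 26559 - 5p. Setting quantity demanded equal to quantity supplied, 26559 - 5p = 7p - 3441, gives p* = 2500 and q* = 14059.
Since 935 < 2500, the ceiling is binding.
At p = 935: qd = 26559 - 5·935 = 21884 and qs = 7·935 - 3441 = 3104.
The quantity actually transacted is the short side, supply: 3104.

3104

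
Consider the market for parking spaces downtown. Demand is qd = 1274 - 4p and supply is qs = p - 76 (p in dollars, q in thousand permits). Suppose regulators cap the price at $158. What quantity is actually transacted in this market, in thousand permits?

Setting quantity demanded equal to quantity supplied, 1274 - 4p = p - 76, gives p* = 270 and q* = 194.
Since 158 < 270, the ceiling is binding.
At p = 158: qd = 1274 - 4·158 = 642 and qs = 158 - 76 = 82.
The quantity actually transacted is the short side, supply: 82.

82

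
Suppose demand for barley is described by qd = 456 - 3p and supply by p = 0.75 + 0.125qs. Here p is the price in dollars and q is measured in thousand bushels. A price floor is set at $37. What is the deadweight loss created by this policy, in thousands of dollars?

Rearranging supply gives qs = 8p - 6. Without the control the market clears where 456 - 3p = 8p - 6, i.e. p* = 42 and q* = 330.
Since 37 is below p* = 42, the floor does not bind and the free-market outcome prevails.
Since the control does not bind, no trades are prevented and deadweight loss is zero.

0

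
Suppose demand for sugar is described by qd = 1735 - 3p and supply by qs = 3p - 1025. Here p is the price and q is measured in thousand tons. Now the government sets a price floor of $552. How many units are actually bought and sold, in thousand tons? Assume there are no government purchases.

79

Setting quantity demanded equal to quantity supplied, 1735 - 3p = 3p - 1025, gives p* = 460 and q* = 355.
Since 552 > 460, the floor is binding.
At p = 552: qd = 1735 - 3·552 = 79 and qs = 3·552 - 1025 = 631.
The quantity actually transacted is the short side, demand: 79.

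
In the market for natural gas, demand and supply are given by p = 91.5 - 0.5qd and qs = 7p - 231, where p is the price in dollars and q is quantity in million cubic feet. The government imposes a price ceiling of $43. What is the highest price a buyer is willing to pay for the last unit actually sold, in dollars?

56.5

Rearranging demand gives qd = 183 - 2p. Without the control the market clears where 183 - 2p = 7p - 231, i.e. p* = 46 and q* = 91.
Because the ceiling (43) lies below the market-clearing price, it is binding.
At p = 43: qd = 183 - 2·43 = 97 and qs = 7·43 - 231 = 70.
Only 70 units reach the market. On the demand curve, the marginal buyer's willingness to pay at q = 70 is (183 - 70)/2 = 56.5.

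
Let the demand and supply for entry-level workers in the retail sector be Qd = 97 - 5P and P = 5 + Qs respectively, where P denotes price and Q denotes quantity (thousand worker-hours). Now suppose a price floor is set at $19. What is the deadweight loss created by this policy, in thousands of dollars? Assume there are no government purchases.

Rearranging supply gives Qs = P - 5. In a free market, 97 - 5P = P - 5 gives the equilibrium P* = 17, Q* = 12.
Because the floor (19) lies above the market-clearing price, it is binding.
At P = 19: Qd = 97 - 5·19 = 2 and Qs = 19 - 5 = 14.
Quantity traded falls to 2. At Q = 2 the demand price is (97 - 2)/5 = 19 and the supply price is 5 + 2 = 7.
Deadweight loss = ½ · (19 - 7) · (12 - 2) = ½ · 12 · 10 = 60.

60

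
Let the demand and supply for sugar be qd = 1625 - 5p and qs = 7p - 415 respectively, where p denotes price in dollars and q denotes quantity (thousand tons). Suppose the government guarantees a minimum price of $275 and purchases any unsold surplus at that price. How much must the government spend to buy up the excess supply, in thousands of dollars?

Equilibrium: 1625 - 5p = 7p - 415, so 2040 = 12p and p* = 170, q* = 775.
Since 275 > 170, the floor is binding.
At p = 275: qd = 1625 - 5·275 = 250 and qs = 7·275 - 415 = 1510.
Surplus = qs - qd = 1260.
Government expenditure = surplus × support price = 1260 × 275 = 346500.

346500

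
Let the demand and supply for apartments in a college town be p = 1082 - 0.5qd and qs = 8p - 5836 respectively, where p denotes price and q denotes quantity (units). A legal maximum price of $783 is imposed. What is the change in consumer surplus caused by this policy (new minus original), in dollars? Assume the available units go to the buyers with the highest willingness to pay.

2652

Rearranging demand gives qd = 2164 - 2p. Setting quantity demanded equal to quantity supplied, 2164 - 2p = 8p - 5836, gives p* = 800 and q* = 564.
Since 783 < 800, the ceiling is binding.
At p = 783: qd = 2164 - 2·783 = 598 and qs = 8·783 - 5836 = 428.
Consumer surplus without the control is ½ · (1082 - 800) · 564 = 79524.
With the ceiling, 428 units are sold at 783 (assume they go to the highest-value buyers). The demand price at q = 428 is 868, so CS = ½ · [(1082 - 783) + (868 - 783)] · 428 = 82176.
Change in consumer surplus = 82176 - 79524 = 2652.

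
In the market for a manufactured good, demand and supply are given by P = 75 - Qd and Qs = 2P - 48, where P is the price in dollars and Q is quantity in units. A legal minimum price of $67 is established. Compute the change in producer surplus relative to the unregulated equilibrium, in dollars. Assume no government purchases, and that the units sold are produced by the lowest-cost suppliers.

Rearranging demand gives Qd = 75 - P. Equilibrium: 75 - P = 2P - 48, so 123 = 3P and P* = 41, Q* = 34.
Because the floor (67) lies above the market-clearing price, it is binding.
At P = 67: Qd = 75 - 67 = 8 and Qs = 2·67 - 48 = 86.
Producer surplus without the control is ½ · (41 - 24) · 34 = 289.
With the floor, 8 units are sold at 67. The supply price at Q = 8 is 28, so PS = ½ · [(67 - 24) + (67 - 28)] · 8 = 328.
Change in producer surplus = 328 - 289 = 39.

39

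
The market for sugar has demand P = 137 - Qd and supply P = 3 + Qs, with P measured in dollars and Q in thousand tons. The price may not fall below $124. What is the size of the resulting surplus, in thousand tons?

Rearranging demand gives Qd = 137 - P; rearranging supply gives Qs = P - 3. Without the control the market clears where 137 - P = P - 3, i.e. P* = 70 and Q* = 67.
The floor of 124 is above the equilibrium price 70, so it binds.
At P = 124: Qd = 137 - 124 = 13 and Qs = 124 - 3 = 121.
Surplus = Qs - Qd = 121 - 13 = 108.

108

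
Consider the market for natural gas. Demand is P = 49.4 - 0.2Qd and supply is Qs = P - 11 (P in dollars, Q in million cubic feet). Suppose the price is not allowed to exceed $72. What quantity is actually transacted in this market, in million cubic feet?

32

Rearranging demand gives Qd = 247 - 5P. Setting quantity demanded equal to quantity supplied, 247 - 5P = P - 11, gives P* = 43 and Q* = 32.
Since 72 is above P* = 43, the ceiling does not bind and the free-market outcome prevails.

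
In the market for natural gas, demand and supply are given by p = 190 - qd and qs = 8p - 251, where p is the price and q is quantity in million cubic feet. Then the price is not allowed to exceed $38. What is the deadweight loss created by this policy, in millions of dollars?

4356

Rearranging demand gives qd = 190 - p. Setting quantity demanded equal to quantity supplied, 190 - p = 8p - 251, gives p* = 49 and q* = 141.
Since 38 < 49, the ceiling is binding.
At p = 38: qd = 190 - 38 = 152 and qs = 8·38 - 251 = 53.
Quantity traded falls to 53. At q = 53 the demand price is 190 - 53 = 137 and the supply price is (251 + 53)/8 = 38.
Deadweight loss = ½ · (137 - 38) · (141 - 53) = ½ · 99 · 88 = 4356.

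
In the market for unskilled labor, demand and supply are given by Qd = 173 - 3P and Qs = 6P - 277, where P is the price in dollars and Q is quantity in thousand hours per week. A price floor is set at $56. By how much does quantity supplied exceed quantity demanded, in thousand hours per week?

54

In a free market, 173 - 3P = 6P - 277 gives the equilibrium P* = 50, Q* = 23.
Because the floor (56) lies above the market-clearing price, it is binding.
At P = 56: Qd = 173 - 3·56 = 5 and Qs = 6·56 - 277 = 59.
Surplus = Qs - Qd = 59 - 5 = 54.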